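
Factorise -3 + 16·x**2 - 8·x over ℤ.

Need a pair with product 16·(-3) = -48 and sum -8: that's -12 and 4.
Split the middle term: 16·x**2 - 12·x + 4·x - 3 = 4·x·(4·x - 3) + (4·x - 3).

(4·x + 1)·(4·x - 3)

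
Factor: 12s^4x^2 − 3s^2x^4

3s^2x^2(2s + x)(2s − x)

Pull out the common factor 3s^2x^2; 4s^2 − x^2 is a difference of squares.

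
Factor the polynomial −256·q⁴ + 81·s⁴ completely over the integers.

Write as (9·s²)² − (16·q²)², then factor 9·s² − 16·q² once more.

(3·s − 4·q)·(3·s + 4·q)·(9·s² + 16·q²)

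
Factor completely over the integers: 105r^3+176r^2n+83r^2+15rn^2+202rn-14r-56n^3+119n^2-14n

(15r-7n+14)(7r+8n-1)(r+n)

Group: 7r(15r^2+8rn+14r-7n^2+14n) + (8n-1)(15r^2+8rn+14r-7n^2+14n); both groups contain (15r^2+8rn+14r-7n^2+14n), so (7r+8n-1) is a factor with cofactor 15r^2+8rn+14r-7n^2+14n.
The cofactor groups again: 15r^2+8rn+14r-7n^2+14n = r(15r-7n+14) + n(15r-7n+14); both groups contain (15r-7n+14), giving (r+n)(15r-7n+14).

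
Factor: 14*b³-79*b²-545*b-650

(2*b+5)*(7*b+13)*(b-10)

By the rational root theorem, b = 10 is a root, so (b-10) divides it; the quotient is 14*b²+61*b+65.
The remaining quadratic factors as (2*b+5)(7*b+13).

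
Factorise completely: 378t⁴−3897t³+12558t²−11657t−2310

(3t−11)(3t−14)(6t+1)(7t−15)

Trying the rational-root candidates, t = 15/7 is a root, so (7t−15) divides it; the quotient is 54t³−441t²+849t+154.
Next, t = −1/6 is a root, so (6t+1) divides it; the quotient is 9t²−75t+154.
The remaining quadratic factors as (3t−14)(3t−11).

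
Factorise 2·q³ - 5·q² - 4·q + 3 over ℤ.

(2·q - 1)·(q + 1)·(q - 3)

Testing divisors of the constant over divisors of the leading coefficient, q = 3 is a root, so (q - 3) divides it; the quotient is 2·q² + q - 1.
The remaining quadratic factors as (2·q - 1)(q + 1).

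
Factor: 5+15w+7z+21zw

Group as (21zw+7z) + (15w+5) = 7z(3w+1) + 5(3w+1).
Both groups share the factor (3w+1).

(3w+1)(7z+5)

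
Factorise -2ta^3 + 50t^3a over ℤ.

Every term has a factor of 2ta. Then 25t^2 - a^2 = (5t)² − (a)².

2at(5t - a)(5t + a)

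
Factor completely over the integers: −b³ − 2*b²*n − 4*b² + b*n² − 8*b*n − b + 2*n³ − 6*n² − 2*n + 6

−(b + 2*n + 2)*(b + n − 1)*(b − n + 3)

Group: b*(−b² − 3*b*n − b − 2*n² + 2) + (−n + 3)*(−b² − 3*b*n − b − 2*n² + 2); both groups contain (−b² − 3*b*n − b − 2*n² + 2), so (b − n + 3) is a factor with cofactor −b² − 3*b*n − b − 2*n² + 2.
The cofactor groups again: −b² − 3*b*n − b − 2*n² + 2 = −b*(b + 2*n + 2) + (−n + 1)*(b + 2*n + 2); both groups contain (b + 2*n + 2), giving −(b + n − 1)*(b + 2*n + 2).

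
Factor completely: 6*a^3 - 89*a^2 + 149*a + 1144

By the rational root theorem, a = -8/3 is a root, so (3*a + 8) is a factor; dividing leaves 2*a^2 - 35*a + 143.
The remaining quadratic factors as (2*a - 13)(a - 11).

(2*a - 13)*(3*a + 8)*(a - 11)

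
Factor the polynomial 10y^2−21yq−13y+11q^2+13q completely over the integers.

(10y−11q−13)(y−q)

Group: y(10y−11q−13) − q(10y−11q−13); both groups contain (10y−11q−13).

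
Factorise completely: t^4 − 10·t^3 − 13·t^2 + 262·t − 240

Trying the rational-root candidates, t = 6 is a root, giving the factor (t − 6) and quotient t^3 − 4·t^2 − 37·t + 40.
Then t = 1 is a root, giving the factor (t − 1) and quotient t^2 − 3·t − 40.
The remaining quadratic factors as (t − 8)(t + 5).

(t + 5)·(t − 1)·(t − 6)·(t − 8)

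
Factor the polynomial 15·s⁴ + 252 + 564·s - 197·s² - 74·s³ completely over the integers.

Trying the rational-root candidates, s = -2/5 is a root, so (5·s + 2) is a factor; dividing leaves 3·s³ - 16·s² - 33·s + 126.
Continuing, s = 6 is a root, so (s - 6) divides it; the quotient is 3·s² + 2·s - 21.
The remaining quadratic factors as (s + 3)(3·s - 7).

(3·s - 7)·(5·s + 2)·(s + 3)·(s - 6)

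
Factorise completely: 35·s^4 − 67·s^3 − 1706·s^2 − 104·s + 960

(5·s + 4)·(7·s − 5)·(s + 6)·(s − 8)

Among the possible rational roots, s = 8 is a root, so (s − 8) divides it; the quotient is 35·s^3 + 213·s^2 − 2·s − 120.
Continuing, s = 5/7 is a root, so (7·s − 5) divides it; the quotient is 5·s^2 + 34·s + 24.
The remaining quadratic factors as (5·s + 4)(s + 6).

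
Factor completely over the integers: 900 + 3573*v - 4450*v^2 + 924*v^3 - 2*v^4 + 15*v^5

(3*v - 4)*(5*v + 1)*(v - 3)*(v^2 + 4*v + 75)

Testing divisors of the constant over divisors of the leading coefficient, v = 4/3 is a root, so (3*v - 4) is a factor; dividing leaves 5*v^4 + 6*v^3 + 316*v^2 - 1062*v - 225.
Continuing, v = 3 is a root, giving the factor (v - 3) and quotient 5*v^3 + 21*v^2 + 379*v + 75.
Continuing, v = -1/5 is a root, so (5*v + 1) is a factor; dividing leaves v^2 + 4*v + 75.
The quadratic v^2 + 4*v + 75 has discriminant -284 < 0 and is irreducible over ℤ.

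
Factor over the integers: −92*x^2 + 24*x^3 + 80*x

4*x*(2*x − 5)*(3*x − 4)

Pull out the common factor 4*x, then factor the remaining trinomial.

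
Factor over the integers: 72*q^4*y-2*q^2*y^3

Pull out the common factor 2*q^2*y; 36*q^2-y^2 is a difference of squares.

2*q^2*y*(6*q+y)*(6*q-y)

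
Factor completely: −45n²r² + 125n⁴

5n²(5n + 3r)(5n − 3r)

Factor out 5n², leaving 25n² − 9r², which is a difference of two squares.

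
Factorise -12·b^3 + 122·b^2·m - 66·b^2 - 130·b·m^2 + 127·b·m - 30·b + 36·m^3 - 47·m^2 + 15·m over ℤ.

Group: 6·b·(-2·b^2 + 19·b·m - 10·b - 9·m^2 + 5·m) + (-4·m + 3)·(-2·b^2 + 19·b·m - 10·b - 9·m^2 + 5·m); both groups contain (-2·b^2 + 19·b·m - 10·b - 9·m^2 + 5·m), so (6·b - 4·m + 3) is a factor with cofactor -2·b^2 + 19·b·m - 10·b - 9·m^2 + 5·m.
The cofactor groups again: -2·b^2 + 19·b·m - 10·b - 9·m^2 + 5·m = -2·b·(b - 9·m + 5) + m·(b - 9·m + 5); both groups contain (b - 9·m + 5), giving -(2·b - m)·(b - 9·m + 5).

-(2·b - m)·(6·b - 4·m + 3)·(b - 9·m + 5)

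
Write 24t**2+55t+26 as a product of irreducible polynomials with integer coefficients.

(3t+2)(8t+13)

Need a pair with product 24·26 = 624 and sum 55: that's 16 and 39.
Split the middle term: 24t**2+16t + 39t+26 = 8t(3t+2) + 13(3t+2).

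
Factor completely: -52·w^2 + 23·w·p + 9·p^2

Group: -13·w·(4·w + p) + 9·p·(4·w + p); both groups contain (4·w + p).

-(13·w - 9·p)·(4·w + p)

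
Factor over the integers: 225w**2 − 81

Factor out 9, leaving 25w**2 − 9, which is a difference of two squares.

9(5w + 3)(5w − 3)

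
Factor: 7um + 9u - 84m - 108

Group as (7um + 9u) + (-84m - 108) = u(7m + 9) - 12(7m + 9).
Both groups share the factor (7m + 9).

(7m + 9)(u - 12)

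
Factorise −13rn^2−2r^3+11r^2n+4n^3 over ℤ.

Group: r(−2r^2+3rn−n^2) − 4n(−2r^2+3rn−n^2); both groups contain (−2r^2+3rn−n^2), so (r−4n) is a factor with cofactor −2r^2+3rn−n^2.
The cofactor groups again: −2r^2+3rn−n^2 = −r(2r−n) + n(2r−n); both groups contain (2r−n), giving −(r−n)(2r−n).

−(r−4n)(2r−n)(r−n)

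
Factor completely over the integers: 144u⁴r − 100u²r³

Pull out the common factor 4u²r; 36u² − 25r² is a difference of squares.

4ru²(6u − 5r)(6u + 5r)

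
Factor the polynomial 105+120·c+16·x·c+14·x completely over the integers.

(2·x+15)·(8·c+7)

Group as (16·x·c+14·x) + (120·c+105) = 2·x·(8·c+7) + 15·(8·c+7).
Both groups share the factor (8·c+7).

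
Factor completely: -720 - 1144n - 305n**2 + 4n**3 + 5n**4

(5n + 4)(n + 4)(n + 5)(n - 9)

By the rational root theorem, n = 9 is a root, so (n - 9) is a factor; dividing leaves 5n**3 + 49n**2 + 136n + 80.
Then n = -4/5 is a root, so (5n + 4) is a factor; dividing leaves n**2 + 9n + 20.
The remaining quadratic factors as (n + 5)(n + 4).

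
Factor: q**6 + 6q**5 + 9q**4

q**4(q + 3)**2

Every term has a factor of q**4; factoring it out leaves q**2 + 6q + 9.
Recognize a perfect-square trinomial with the parts 3 and q.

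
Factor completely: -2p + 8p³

Every term has a factor of 2p. Then 4p² - 1 = (2p)² − (1)².

2p(2p + 1)(2p - 1)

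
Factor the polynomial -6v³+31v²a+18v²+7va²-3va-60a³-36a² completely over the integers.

Group: 2v(-3v²+11va+9v+20a²+12a) - 3a(-3v²+11va+9v+20a²+12a); both groups contain (-3v²+11va+9v+20a²+12a), so (2v-3a) is a factor with cofactor -3v²+11va+9v+20a²+12a.
The cofactor groups again: -3v²+11va+9v+20a²+12a = -v(3v+4a) + (5a+3)(3v+4a); both groups contain (3v+4a), giving -(v-5a-3)(3v+4a).

-(2v-3a)(v-5a-3)(3v+4a)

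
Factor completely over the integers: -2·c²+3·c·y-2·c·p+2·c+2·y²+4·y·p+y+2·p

-(2·c+y+2·p)·(c-2·y-1)

Group: -2·c·(c-2·y-1) + (-y-2·p)·(c-2·y-1); both groups contain (c-2·y-1).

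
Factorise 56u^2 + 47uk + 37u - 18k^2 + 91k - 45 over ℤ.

(7u - 2k + 9)(8u + 9k - 5)

Group: 7u(8u + 9k - 5) + (-2k + 9)(8u + 9k - 5); both groups contain (8u + 9k - 5).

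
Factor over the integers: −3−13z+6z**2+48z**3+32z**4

(2z−1)(4z+1)(4z+3)(z+1)

By the rational root theorem, z = −3/4 is a root, giving the factor (4z+3) and quotient 8z**3+6z**2−3z−1.
Next, z = 1/2 is a root, so (2z−1) divides it; the quotient is 4z**2+5z+1.
The remaining quadratic factors as (4z+1)(z+1).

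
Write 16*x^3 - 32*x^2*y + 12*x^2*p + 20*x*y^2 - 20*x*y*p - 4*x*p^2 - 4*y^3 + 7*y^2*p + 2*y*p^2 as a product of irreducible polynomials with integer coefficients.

(4*x - 4*y - p)*(2*x - y + 2*p)*(2*x - y)

Group: 4*x*(4*x^2 - 4*x*y + 4*x*p + y^2 - 2*y*p) + (-4*y - p)*(4*x^2 - 4*x*y + 4*x*p + y^2 - 2*y*p); both groups contain (4*x^2 - 4*x*y + 4*x*p + y^2 - 2*y*p), so (4*x - 4*y - p) is a factor with cofactor 4*x^2 - 4*x*y + 4*x*p + y^2 - 2*y*p.
The cofactor groups again: 4*x^2 - 4*x*y + 4*x*p + y^2 - 2*y*p = 2*x*(2*x - y) + (-y + 2*p)*(2*x - y); both groups contain (2*x - y), giving (2*x - y + 2*p)*(2*x - y).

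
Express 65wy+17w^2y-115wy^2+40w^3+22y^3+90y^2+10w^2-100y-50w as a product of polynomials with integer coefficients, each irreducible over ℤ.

Group: 8w(5w^2+9wy-5w-2y^2-10y) + (-11y+10)(5w^2+9wy-5w-2y^2-10y); both groups contain (5w^2+9wy-5w-2y^2-10y), so (8w-11y+10) is a factor with cofactor 5w^2+9wy-5w-2y^2-10y.
The cofactor groups again: 5w^2+9wy-5w-2y^2-10y = 5w(w+2y) + (-y-5)(w+2y); both groups contain (w+2y), giving (5w-y-5)(w+2y).

(5w-y-5)(8w-11y+10)(w+2y)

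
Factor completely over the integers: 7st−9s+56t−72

Group as (7st−9s) + (56t−72) = s(7t−9) + 8(7t−9).
Both groups share the factor (7t−9).

(7t−9)(s+8)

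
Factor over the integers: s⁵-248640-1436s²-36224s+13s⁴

Among the possible rational roots, s = 14 is a root, giving the factor (s-14) and quotient s⁴+27s³+378s²+3856s+17760.
Next, s = -10 is a root, so (s+10) is a factor; dividing leaves s³+17s²+208s+1776.
Continuing, s = -12 is a root, so (s+12) is a factor; dividing leaves s²+5s+148.
The quadratic s²+5s+148 has discriminant -567 < 0 and is irreducible over ℤ.

(s+10)(s+12)(s-14)(s²+5s+148)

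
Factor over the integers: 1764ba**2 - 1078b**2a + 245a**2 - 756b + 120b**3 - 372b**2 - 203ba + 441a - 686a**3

Group: 12b(10b**2 - 84ba - 31b + 98a**2 - 35a - 63) - 7a(10b**2 - 84ba - 31b + 98a**2 - 35a - 63); both groups contain (10b**2 - 84ba - 31b + 98a**2 - 35a - 63), so (12b - 7a) is a factor with cofactor 10b**2 - 84ba - 31b + 98a**2 - 35a - 63.
The cofactor groups again: 10b**2 - 84ba - 31b + 98a**2 - 35a - 63 = 5b(2b - 14a - 9) + (-7a + 7)(2b - 14a - 9); both groups contain (2b - 14a - 9), giving (5b - 7a + 7)(2b - 14a - 9).

(2b - 14a - 9)(12b - 7a)(5b - 7a + 7)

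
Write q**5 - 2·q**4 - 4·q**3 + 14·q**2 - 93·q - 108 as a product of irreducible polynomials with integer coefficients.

Trying the rational-root candidates, q = 4 is a root, giving the factor (q - 4) and quotient q**4 + 2·q**3 + 4·q**2 + 30·q + 27.
Continuing, q = -3 is a root, so (q + 3) is a factor; dividing leaves q**3 - q**2 + 7·q + 9.
Continuing, q = -1 is a root, giving the factor (q + 1) and quotient q**2 - 2·q + 9.
The quadratic q**2 - 2·q + 9 has discriminant -32 < 0 and is irreducible over ℤ.

(q + 1)·(q + 3)·(q - 4)·(q**2 - 2·q + 9)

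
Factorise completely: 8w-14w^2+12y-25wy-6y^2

-(2w+3y)(7w+2y-4)

Group: -2w(7w+2y-4) - 3y(7w+2y-4); both groups contain (7w+2y-4).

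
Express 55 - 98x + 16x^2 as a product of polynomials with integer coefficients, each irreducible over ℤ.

Need a pair with product 16·55 = 880 and sum -98: that's -88 and -10.
Split the middle term: 16x^2 - 88x - 10x + 55 = 8x(2x - 11) - 5(2x - 11).

(2x - 11)(8x - 5)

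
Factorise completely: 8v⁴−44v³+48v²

Pull out the common factor 4v², then factor the remaining trinomial.

4v²(2v−3)(v−4)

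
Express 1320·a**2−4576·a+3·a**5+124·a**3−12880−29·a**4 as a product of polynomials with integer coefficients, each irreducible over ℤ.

Trying the rational-root candidates, a = 14/3 is a root, giving the factor (3·a−14) and quotient a**4−5·a**3+18·a**2+524·a+920.
Next, a = −2 is a root, so (a+2) divides it; the quotient is a**3−7·a**2+32·a+460.
Next, a = −5 is a root, so (a+5) divides it; the quotient is a**2−12·a+92.
The quadratic a**2−12·a+92 has discriminant −224 < 0 and is irreducible over ℤ.

(3·a−14)·(a+2)·(a+5)·(a**2−12·a+92)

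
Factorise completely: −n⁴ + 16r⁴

(2r − n)(2r + n)(4r² + n²)

Difference of squares twice: with A = 2r and B = n, A⁴ − B⁴ = (A² − B²)(A² + B²), and A² − B² factors again.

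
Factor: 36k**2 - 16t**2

4(3k + 2t)(3k - 2t)

Every term has a factor of 4. Then 9k**2 - 4t**2 = (3k)² − (2t)².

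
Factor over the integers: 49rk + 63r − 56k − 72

(7k + 9)(7r − 8)

Group as (49rk + 63r) + (−56k − 72) = 7r(7k + 9) − 8(7k + 9).
Both groups share the factor (7k + 9).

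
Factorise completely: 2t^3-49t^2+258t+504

(2t+3)(t-12)(t-14)

Among the possible rational roots, t = 14 is a root, giving the factor (t-14) and quotient 2t^2-21t-36.
The remaining quadratic factors as (t-12)(2t+3).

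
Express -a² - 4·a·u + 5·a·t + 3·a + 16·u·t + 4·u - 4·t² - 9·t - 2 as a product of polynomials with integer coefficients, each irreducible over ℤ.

-(a - 4·t - 1)·(a + 4·u - t - 2)

Group: -a·(a - 4·t - 1) + (-4·u + t + 2)·(a - 4·t - 1); both groups contain (a - 4·t - 1).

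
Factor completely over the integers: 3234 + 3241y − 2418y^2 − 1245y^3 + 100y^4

(4y + 3)(5y + 11)(5y − 7)(y − 14)

By the rational root theorem, y = 7/5 is a root, so (5y − 7) is a factor; dividing leaves 20y^3 − 221y^2 − 793y − 462.
Next, y = −11/5 is a root, so (5y + 11) is a factor; dividing leaves 4y^2 − 53y − 42.
The remaining quadratic factors as (4y + 3)(y − 14).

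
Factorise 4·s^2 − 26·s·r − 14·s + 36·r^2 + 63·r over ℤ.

Group: 2·s·(2·s − 4·r − 7) − 9·r·(2·s − 4·r − 7); both groups contain (2·s − 4·r − 7).

(2·s − 4·r − 7)·(2·s − 9·r)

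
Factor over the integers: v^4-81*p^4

(v-3*p)*(v+3*p)*(v^2+9*p^2)

(v)⁴ − (3*p)⁴ = ((v)² − (3*p)²)((v)² + (3*p)²); the first factor splits again, the second (v^2+9*p^2) is irreducible.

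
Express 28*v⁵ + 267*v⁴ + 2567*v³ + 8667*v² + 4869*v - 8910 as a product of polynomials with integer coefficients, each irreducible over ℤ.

By the rational root theorem, v = 5/7 is a root, so (7*v - 5) is a factor; dividing leaves 4*v⁴ + 41*v³ + 396*v² + 1521*v + 1782.
Continuing, v = -9/4 is a root, so (4*v + 9) is a factor; dividing leaves v³ + 8*v² + 81*v + 198.
Next, v = -3 is a root, so (v + 3) is a factor; dividing leaves v² + 5*v + 66.
The quadratic v² + 5*v + 66 has discriminant -239 < 0 and is irreducible over ℤ.

(4*v + 9)*(7*v - 5)*(v + 3)*(v² + 5*v + 66)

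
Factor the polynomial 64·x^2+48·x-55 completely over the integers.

Need a pair with product 64·(-55) = -3520 and sum 48: that's -40 and 88.
Split the middle term: 64·x^2-40·x + 88·x-55 = 8·x·(8·x-5) + 11·(8·x-5).

(8·x+11)·(8·x-5)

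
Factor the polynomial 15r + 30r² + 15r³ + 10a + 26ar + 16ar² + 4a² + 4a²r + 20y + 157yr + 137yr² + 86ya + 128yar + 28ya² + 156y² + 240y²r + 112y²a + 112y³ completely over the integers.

Group: 4y(28y² + 14ya + 25yr + 4y + 2ar + 2a + 3r² + 3r) + (2a + 5r + 5)(28y² + 14ya + 25yr + 4y + 2ar + 2a + 3r² + 3r); both groups contain (28y² + 14ya + 25yr + 4y + 2ar + 2a + 3r² + 3r), so (4y + 2a + 5r + 5) is a factor with cofactor 28y² + 14ya + 25yr + 4y + 2ar + 2a + 3r² + 3r.
The cofactor groups again: 28y² + 14ya + 25yr + 4y + 2ar + 2a + 3r² + 3r = 4y(7y + r + 1) + (2a + 3r)(7y + r + 1); both groups contain (7y + r + 1), giving (4y + 2a + 3r)(7y + r + 1).

(4y + 2a + 3r)(4y + 2a + 5r + 5)(7y + r + 1)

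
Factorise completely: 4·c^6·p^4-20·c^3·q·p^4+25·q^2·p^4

Factor out p^4 first: what remains is 4·c^6-20·c^3·q+25·q^2.
Recognize a perfect-square trinomial with the parts 2·c^3 and 5·q.

p^4·(2·c^3-5·q)^2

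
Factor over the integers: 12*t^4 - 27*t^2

3*t^2*(2*t + 3)*(2*t - 3)

Every term has a factor of 3*t^2. Then 4*t^2 - 9 = (2*t)² − (3)².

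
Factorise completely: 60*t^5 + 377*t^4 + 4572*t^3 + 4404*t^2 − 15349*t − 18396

Trying the rational-root candidates, t = −4/3 is a root, giving the factor (3*t + 4) and quotient 20*t^4 + 99*t^3 + 1392*t^2 − 388*t − 4599.
Then t = −7/4 is a root, so (4*t + 7) is a factor; dividing leaves 5*t^3 + 16*t^2 + 320*t − 657.
Next, t = 9/5 is a root, giving the factor (5*t − 9) and quotient t^2 + 5*t + 73.
The quadratic t^2 + 5*t + 73 has discriminant −267 < 0 and is irreducible over ℤ.

(3*t + 4)*(4*t + 7)*(5*t − 9)*(t^2 + 5*t + 73)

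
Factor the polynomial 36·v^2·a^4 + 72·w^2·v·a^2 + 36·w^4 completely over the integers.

36·(w^2 + v·a^2)^2

Pull out the common factor 36, leaving w^4 + 2·w^2·v·a^2 + v^2·a^4.
Recognize a perfect-square trinomial with the parts w^2 and v·a^2.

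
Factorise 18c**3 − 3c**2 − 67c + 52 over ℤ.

(3c − 4)(6c + 13)(c − 1)

By the rational root theorem, c = 1 is a root, so (c − 1) is a factor; dividing leaves 18c**2 + 15c − 52.
The remaining quadratic factors as (6c + 13)(3c − 4).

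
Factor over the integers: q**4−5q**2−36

Substitute u = q**2 to get a quadratic in u, then factor.
q**2−9 is a difference of squares.
q**2+4 is irreducible over ℤ (sum of squares).

(q+3)(q−3)(q**2+4)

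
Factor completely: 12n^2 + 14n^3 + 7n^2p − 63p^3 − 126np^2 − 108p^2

Group: n(14n^2 + 49np + 12n + 21p^2 + 36p) − 3p(14n^2 + 49np + 12n + 21p^2 + 36p); both groups contain (14n^2 + 49np + 12n + 21p^2 + 36p), so (n − 3p) is a factor with cofactor 14n^2 + 49np + 12n + 21p^2 + 36p.
The cofactor groups again: 14n^2 + 49np + 12n + 21p^2 + 36p = n(14n + 7p + 12) + 3p(14n + 7p + 12); both groups contain (14n + 7p + 12), giving (n + 3p)(14n + 7p + 12).

(14n + 7p + 12)(n + 3p)(n − 3p)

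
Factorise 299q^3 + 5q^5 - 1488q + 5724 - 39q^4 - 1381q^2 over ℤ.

Testing divisors of the constant over divisors of the leading coefficient, q = 6 is a root, so (q - 6) is a factor; dividing leaves 5q^4 - 9q^3 + 245q^2 + 89q - 954.
Next, q = -2 is a root, giving the factor (q + 2) and quotient 5q^3 - 19q^2 + 283q - 477.
Then q = 9/5 is a root, so (5q - 9) is a factor; dividing leaves q^2 - 2q + 53.
The quadratic q^2 - 2q + 53 has discriminant -208 < 0 and is irreducible over ℤ.

(5q - 9)(q + 2)(q - 6)(q^2 - 2q + 53)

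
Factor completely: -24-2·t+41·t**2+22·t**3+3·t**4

Among the possible rational roots, t = -1 is a root, giving the factor (t+1) and quotient 3·t**3+19·t**2+22·t-24.
Next, t = -4 is a root, so (t+4) divides it; the quotient is 3·t**2+7·t-6.
The remaining quadratic factors as (3·t-2)(t+3).

(3·t-2)·(t+1)·(t+3)·(t+4)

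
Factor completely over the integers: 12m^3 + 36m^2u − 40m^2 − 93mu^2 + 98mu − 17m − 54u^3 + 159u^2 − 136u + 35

Group: 2m(6m^2 − 9mu + m − 6u^2 + 13u − 5) + (9u − 7)(6m^2 − 9mu + m − 6u^2 + 13u − 5); both groups contain (6m^2 − 9mu + m − 6u^2 + 13u − 5), so (2m + 9u − 7) is a factor with cofactor 6m^2 − 9mu + m − 6u^2 + 13u − 5.
The cofactor groups again: 6m^2 − 9mu + m − 6u^2 + 13u − 5 = m(6m + 3u − 5) + (−2u + 1)(6m + 3u − 5); both groups contain (6m + 3u − 5), giving (m − 2u + 1)(6m + 3u − 5).

(2m + 9u − 7)(6m + 3u − 5)(m − 2u + 1)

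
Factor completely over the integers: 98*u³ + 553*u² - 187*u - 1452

(2*u + 11)*(7*u + 12)*(7*u - 11)

By the rational root theorem, u = 11/7 is a root, so (7*u - 11) is a factor; dividing leaves 14*u² + 101*u + 132.
The remaining quadratic factors as (7*u + 12)(2*u + 11).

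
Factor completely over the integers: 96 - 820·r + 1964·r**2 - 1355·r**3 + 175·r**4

By the rational root theorem, r = 2/5 is a root, giving the factor (5·r - 2) and quotient 35·r**3 - 257·r**2 + 290·r - 48.
Then r = 8/7 is a root, giving the factor (7·r - 8) and quotient 5·r**2 - 31·r + 6.
The remaining quadratic factors as (r - 6)(5·r - 1).

(5·r - 1)·(5·r - 2)·(7·r - 8)·(r - 6)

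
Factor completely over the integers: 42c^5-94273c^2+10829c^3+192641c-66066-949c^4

Among the possible rational roots, c = 14 is a root, so (c-14) is a factor; dividing leaves 42c^4-361c^3+5775c^2-13423c+4719.
Continuing, c = 3/7 is a root, giving the factor (7c-3) and quotient 6c^3-49c^2+804c-1573.
Continuing, c = 13/6 is a root, so (6c-13) is a factor; dividing leaves c^2-6c+121.
The quadratic c^2-6c+121 has discriminant -448 < 0 and is irreducible over ℤ.

(6c-13)(7c-3)(c-14)(c^2-6c+121)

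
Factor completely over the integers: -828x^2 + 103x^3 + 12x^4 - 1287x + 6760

Among the possible rational roots, x = 5 is a root, giving the factor (x - 5) and quotient 12x^3 + 163x^2 - 13x - 1352.
Next, x = -13 is a root, so (x + 13) is a factor; dividing leaves 12x^2 + 7x - 104.
The remaining quadratic factors as (4x + 13)(3x - 8).

(3x - 8)(4x + 13)(x + 13)(x - 5)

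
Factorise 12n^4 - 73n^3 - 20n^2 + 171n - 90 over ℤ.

(3n + 5)(4n - 3)(n - 1)(n - 6)

Among the possible rational roots, n = -5/3 is a root, so (3n + 5) is a factor; dividing leaves 4n^3 - 31n^2 + 45n - 18.
Continuing, n = 6 is a root, giving the factor (n - 6) and quotient 4n^2 - 7n + 3.
The remaining quadratic factors as (4n - 3)(n - 1).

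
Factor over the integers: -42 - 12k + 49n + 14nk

Group as (14nk + 49n) + (-12k - 42) = 7n(2k + 7) - 6(2k + 7).
Both groups share the factor (2k + 7).

(2k + 7)(7n - 6)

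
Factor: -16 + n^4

(n)⁴ − (2)⁴ = ((n)² − (2)²)((n)² + (2)²); the first factor splits again, the second (n^2 + 4) is irreducible.

(n + 2)*(n - 2)*(n^2 + 4)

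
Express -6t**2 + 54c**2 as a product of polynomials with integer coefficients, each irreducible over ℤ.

6(3c + t)(3c - t)

Every term has a factor of 6. Then 9c**2 - t**2 = (3c)² − (t)².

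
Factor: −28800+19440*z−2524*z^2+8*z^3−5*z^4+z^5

(z−12)*(z−2)*(z−6)*(z^2+15*z+200)

By the rational root theorem, z = 2 is a root, giving the factor (z−2) and quotient z^4−3*z^3+2*z^2−2520*z+14400.
Next, z = 6 is a root, so (z−6) divides it; the quotient is z^3+3*z^2+20*z−2400.
Then z = 12 is a root, so (z−12) is a factor; dividing leaves z^2+15*z+200.
The quadratic z^2+15*z+200 has discriminant −575 < 0 and is irreducible over ℤ.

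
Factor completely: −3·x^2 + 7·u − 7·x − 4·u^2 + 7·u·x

Group: −u·(4·u − 3·x − 7) + x·(4·u − 3·x − 7); both groups contain (4·u − 3·x − 7).

−(4·u − 3·x − 7)·(u − x)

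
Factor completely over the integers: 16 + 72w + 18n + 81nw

Group as (81nw + 18n) + (72w + 16) = 9n(9w + 2) + 8(9w + 2).
Both groups share the factor (9w + 2).

(9n + 8)(9w + 2)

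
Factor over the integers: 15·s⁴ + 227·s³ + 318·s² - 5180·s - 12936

(3·s - 14)·(5·s + 14)·(s + 11)·(s + 6)

Among the possible rational roots, s = -14/5 is a root, so (5·s + 14) is a factor; dividing leaves 3·s³ + 37·s² - 40·s - 924.
Continuing, s = -6 is a root, so (s + 6) divides it; the quotient is 3·s² + 19·s - 154.
The remaining quadratic factors as (3·s - 14)(s + 11).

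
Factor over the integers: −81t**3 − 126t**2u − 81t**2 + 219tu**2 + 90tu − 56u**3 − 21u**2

−(3t + 8u + 3)(3t − u)(9t − 7u)

Group: 3t(−27t**2 − 51tu − 27t + 56u**2 + 21u) − u(−27t**2 − 51tu − 27t + 56u**2 + 21u); both groups contain (−27t**2 − 51tu − 27t + 56u**2 + 21u), so (3t − u) is a factor with cofactor −27t**2 − 51tu − 27t + 56u**2 + 21u.
The cofactor groups again: −27t**2 − 51tu − 27t + 56u**2 + 21u = −9t(3t + 8u + 3) + 7u(3t + 8u + 3); both groups contain (3t + 8u + 3), giving −(9t − 7u)(3t + 8u + 3).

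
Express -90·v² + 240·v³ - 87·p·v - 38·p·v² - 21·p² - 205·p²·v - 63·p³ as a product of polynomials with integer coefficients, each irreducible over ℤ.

-(7·p + 15·v)·(9·p - 8·v + 3)·(p + 2·v)

Group: 7·p·(-9·p² - 10·p·v - 3·p + 16·v² - 6·v) + 15·v·(-9·p² - 10·p·v - 3·p + 16·v² - 6·v); both groups contain (-9·p² - 10·p·v - 3·p + 16·v² - 6·v), so (7·p + 15·v) is a factor with cofactor -9·p² - 10·p·v - 3·p + 16·v² - 6·v.
The cofactor groups again: -9·p² - 10·p·v - 3·p + 16·v² - 6·v = -p·(9·p - 8·v + 3) - 2·v·(9·p - 8·v + 3); both groups contain (9·p - 8·v + 3), giving -(p + 2·v)·(9·p - 8·v + 3).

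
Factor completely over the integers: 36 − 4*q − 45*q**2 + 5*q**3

(q − 9)*(5*q**2 − 4)

Group as (5*q**3 − 4*q) + (−45*q**2 + 36) = q*(5*q**2 − 4) − 9*(5*q**2 − 4).
Both groups share the factor (5*q**2 − 4).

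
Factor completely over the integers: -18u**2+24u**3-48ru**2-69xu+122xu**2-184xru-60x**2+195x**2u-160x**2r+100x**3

Group: 5x(20x**2-32xr+31xu-12x-24ru+12u**2-9u) + 2u(20x**2-32xr+31xu-12x-24ru+12u**2-9u); both groups contain (20x**2-32xr+31xu-12x-24ru+12u**2-9u), so (5x+2u) is a factor with cofactor 20x**2-32xr+31xu-12x-24ru+12u**2-9u.
The cofactor groups again: 20x**2-32xr+31xu-12x-24ru+12u**2-9u = 5x(4x+3u) + (-8r+4u-3)(4x+3u); both groups contain (4x+3u), giving (5x-8r+4u-3)(4x+3u).

(5x-8r+4u-3)(5x+2u)(4x+3u)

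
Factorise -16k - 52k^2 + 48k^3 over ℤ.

4k(3k - 4)(4k + 1)

Pull out the common factor 4k, then factor the remaining trinomial.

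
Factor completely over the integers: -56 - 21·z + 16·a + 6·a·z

Group as (6·a·z + 16·a) + (-21·z - 56) = 2·a·(3·z + 8) - 7·(3·z + 8).
Both groups share the factor (3·z + 8).

(2·a - 7)·(3·z + 8)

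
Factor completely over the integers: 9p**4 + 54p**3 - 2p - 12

(p + 6)(9p**3 - 2)

Group as (9p**4 - 2p) + (54p**3 - 12) = p(9p**3 - 2) + 6(9p**3 - 2).
Both groups share the factor (9p**3 - 2).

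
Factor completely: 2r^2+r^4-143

Substitute u = r^2 to get a quadratic in u, then factor.
r^2+13 is irreducible over ℤ (always positive, so no real roots).
r^2-11 is irreducible over ℤ (11 is not a perfect square).

(r^2+13)(r^2-11)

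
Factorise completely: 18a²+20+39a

Need a pair with product 18·20 = 360 and sum 39: that's 15 and 24.
Split the middle term: 18a²+15a + 24a+20 = 3a(6a+5) + 4(6a+5).

(3a+4)(6a+5)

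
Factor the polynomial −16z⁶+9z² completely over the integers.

−z²(4z²+3)(4z²−3)

Every term has a factor of z²; factoring it out leaves −16z⁴+9.
Recognize a difference of squares with the parts 3 and 4z².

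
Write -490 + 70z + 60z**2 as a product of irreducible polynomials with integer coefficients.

Pull out the common factor 10, then factor the remaining trinomial.

10(2z + 7)(3z - 7)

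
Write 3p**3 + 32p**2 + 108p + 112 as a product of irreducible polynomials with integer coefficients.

(3p + 14)(p + 2)(p + 4)

Among the possible rational roots, p = −14/3 is a root, so (3p + 14) divides it; the quotient is p**2 + 6p + 8.
The remaining quadratic factors as (p + 2)(p + 4).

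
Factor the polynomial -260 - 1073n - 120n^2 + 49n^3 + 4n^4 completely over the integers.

By the rational root theorem, n = -1/4 is a root, so (4n + 1) divides it; the quotient is n^3 + 12n^2 - 33n - 260.
Next, n = 5 is a root, giving the factor (n - 5) and quotient n^2 + 17n + 52.
The remaining quadratic factors as (n + 4)(n + 13).

(4n + 1)(n + 13)(n + 4)(n - 5)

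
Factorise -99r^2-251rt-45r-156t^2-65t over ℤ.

-(11r+12t+5)(9r+13t)

Group: -11r(9r+13t) + (-12t-5)(9r+13t); both groups contain (9r+13t).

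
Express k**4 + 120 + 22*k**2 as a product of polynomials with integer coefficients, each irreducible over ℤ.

(k**2 + 10)*(k**2 + 12)

Substitute u = k**2 to get a quadratic in u, then factor.
k**2 + 12 is irreducible over ℤ (always positive, so no real roots).
k**2 + 10 is irreducible over ℤ (always positive, so no real roots).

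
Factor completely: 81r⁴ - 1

(3r)⁴ − (1)⁴ = ((3r)² − (1)²)((3r)² + (1)²); the first factor splits again, the second (9r² + 1) is irreducible.

(3r + 1)(3r - 1)(9r² + 1)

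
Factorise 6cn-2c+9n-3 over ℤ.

(2c+3)(3n-1)

Group as (6cn-2c) + (9n-3) = 2c(3n-1) + 3(3n-1).
Both groups share the factor (3n-1).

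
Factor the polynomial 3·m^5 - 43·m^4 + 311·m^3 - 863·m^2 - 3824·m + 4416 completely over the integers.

(3·m + 8)·(m - 1)·(m - 8)·(m^2 - 8·m + 69)

Testing divisors of the constant over divisors of the leading coefficient, m = 8 is a root, giving the factor (m - 8) and quotient 3·m^4 - 19·m^3 + 159·m^2 + 409·m - 552.
Next, m = 1 is a root, so (m - 1) is a factor; dividing leaves 3·m^3 - 16·m^2 + 143·m + 552.
Next, m = -8/3 is a root, so (3·m + 8) divides it; the quotient is m^2 - 8·m + 69.
The quadratic m^2 - 8·m + 69 has discriminant -212 < 0 and is irreducible over ℤ.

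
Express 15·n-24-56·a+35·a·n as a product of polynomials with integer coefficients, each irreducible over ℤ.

(5·n-8)·(7·a+3)

Group as (35·a·n-56·a) + (15·n-24) = 7·a·(5·n-8) + 3·(5·n-8).
Both groups share the factor (5·n-8).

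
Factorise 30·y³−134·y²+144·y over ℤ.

2·y·(3·y−8)·(5·y−9)

Pull out the common factor 2·y, then factor the remaining trinomial.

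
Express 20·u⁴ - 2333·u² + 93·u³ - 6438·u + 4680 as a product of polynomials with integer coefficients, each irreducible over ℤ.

(4·u + 13)·(5·u - 3)·(u + 12)·(u - 10)

By the rational root theorem, u = -13/4 is a root, so (4·u + 13) divides it; the quotient is 5·u³ + 7·u² - 606·u + 360.
Then u = 3/5 is a root, so (5·u - 3) divides it; the quotient is u² + 2·u - 120.
The remaining quadratic factors as (u + 12)(u - 10).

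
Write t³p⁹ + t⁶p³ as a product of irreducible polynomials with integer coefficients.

p³t³(t + p²)(t² − tp² + p⁴)

Factor out t³p³ first: what remains is t³ + p⁶.
Recognize a sum of cubes with the parts p² and t.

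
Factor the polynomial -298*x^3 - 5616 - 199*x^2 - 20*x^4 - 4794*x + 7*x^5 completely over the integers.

Among the possible rational roots, x = -6 is a root, giving the factor (x + 6) and quotient 7*x^4 - 62*x^3 + 74*x^2 - 643*x - 936.
Next, x = 9 is a root, giving the factor (x - 9) and quotient 7*x^3 + x^2 + 83*x + 104.
Continuing, x = -8/7 is a root, giving the factor (7*x + 8) and quotient x^2 - x + 13.
The quadratic x^2 - x + 13 has discriminant -51 < 0 and is irreducible over ℤ.

(7*x + 8)*(x + 6)*(x - 9)*(x^2 - x + 13)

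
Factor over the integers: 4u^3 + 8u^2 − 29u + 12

Testing divisors of the constant over divisors of the leading coefficient, u = 3/2 is a root, giving the factor (2u − 3) and quotient 2u^2 + 7u − 4.
The remaining quadratic factors as (2u − 1)(u + 4).

(2u − 1)(2u − 3)(u + 4)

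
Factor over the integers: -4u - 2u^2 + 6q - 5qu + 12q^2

Group: 3q(4q + u + 2) - 2u(4q + u + 2); both groups contain (4q + u + 2).

(3q - 2u)(4q + u + 2)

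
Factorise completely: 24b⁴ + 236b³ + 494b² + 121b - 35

(2b + 1)(2b + 5)(6b - 1)(b + 7)

Trying the rational-root candidates, b = 1/6 is a root, giving the factor (6b - 1) and quotient 4b³ + 40b² + 89b + 35.
Next, b = -7 is a root, giving the factor (b + 7) and quotient 4b² + 12b + 5.
The remaining quadratic factors as (2b + 5)(2b + 1).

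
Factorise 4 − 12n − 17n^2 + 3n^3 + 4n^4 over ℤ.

(4n − 1)(n + 1)(n + 2)(n − 2)

By the rational root theorem, n = −1 is a root, so (n + 1) divides it; the quotient is 4n^3 − n^2 − 16n + 4.
Continuing, n = 1/4 is a root, giving the factor (4n − 1) and quotient n^2 − 4.
The remaining quadratic factors as (n + 2)(n − 2).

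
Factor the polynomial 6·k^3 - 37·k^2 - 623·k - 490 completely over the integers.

Trying the rational-root candidates, k = 14 is a root, so (k - 14) is a factor; dividing leaves 6·k^2 + 47·k + 35.
The remaining quadratic factors as (k + 7)(6·k + 5).

(6·k + 5)·(k + 7)·(k - 14)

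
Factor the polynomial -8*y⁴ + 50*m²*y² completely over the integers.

2*y²*(5*m + 2*y)*(5*m - 2*y)

Pull out the common factor 2*y²; 25*m² - 4*y² is a difference of squares.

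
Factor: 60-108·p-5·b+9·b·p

(9·p-5)·(b-12)

Group as (9·b·p-5·b) + (-108·p+60) = b·(9·p-5) - 12·(9·p-5).
Both groups share the factor (9·p-5).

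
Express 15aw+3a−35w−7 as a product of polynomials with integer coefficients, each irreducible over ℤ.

Group as (15aw+3a) + (−35w−7) = 3a(5w+1) − 7(5w+1).
Both groups share the factor (5w+1).

(3a−7)(5w+1)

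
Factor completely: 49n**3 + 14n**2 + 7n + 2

Group as (49n**3 + 7n) + (14n**2 + 2) = 7n(7n**2 + 1) + 2(7n**2 + 1).
Both groups share the factor (7n**2 + 1).

(7n + 2)(7n**2 + 1)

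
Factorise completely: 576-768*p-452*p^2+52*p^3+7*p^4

By the rational root theorem, p = 6 is a root, so (p-6) divides it; the quotient is 7*p^3+94*p^2+112*p-96.
Then p = -2 is a root, so (p+2) divides it; the quotient is 7*p^2+80*p-48.
The remaining quadratic factors as (p+12)(7*p-4).

(7*p-4)*(p+12)*(p+2)*(p-6)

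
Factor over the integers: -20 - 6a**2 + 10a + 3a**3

Group as (3a**3 + 10a) + (-6a**2 - 20) = a(3a**2 + 10) - 2(3a**2 + 10).
Both groups share the factor (3a**2 + 10).

(a - 2)(3a**2 + 10)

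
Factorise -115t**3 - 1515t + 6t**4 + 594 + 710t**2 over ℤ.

By the rational root theorem, t = 1/2 is a root, so (2t - 1) divides it; the quotient is 3t**3 - 56t**2 + 327t - 594.
Next, t = 11/3 is a root, so (3t - 11) divides it; the quotient is t**2 - 15t + 54.
The remaining quadratic factors as (t - 9)(t - 6).

(2t - 1)(3t - 11)(t - 6)(t - 9)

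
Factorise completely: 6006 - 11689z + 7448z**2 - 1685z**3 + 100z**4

By the rational root theorem, z = 6/5 is a root, so (5z - 6) divides it; the quotient is 20z**3 - 313z**2 + 1114z - 1001.
Then z = 11 is a root, so (z - 11) divides it; the quotient is 20z**2 - 93z + 91.
The remaining quadratic factors as (4z - 13)(5z - 7).

(4z - 13)(5z - 6)(5z - 7)(z - 11)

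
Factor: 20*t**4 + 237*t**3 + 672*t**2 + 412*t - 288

(4*t + 9)*(5*t - 2)*(t + 2)*(t + 8)

Trying the rational-root candidates, t = -8 is a root, so (t + 8) divides it; the quotient is 20*t**3 + 77*t**2 + 56*t - 36.
Next, t = 2/5 is a root, so (5*t - 2) is a factor; dividing leaves 4*t**2 + 17*t + 18.
The remaining quadratic factors as (t + 2)(4*t + 9).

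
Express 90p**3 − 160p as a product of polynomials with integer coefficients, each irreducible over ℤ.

10p(3p + 4)(3p − 4)

Every term has a factor of 10p. Then 9p**2 − 16 = (3p)² − (4)².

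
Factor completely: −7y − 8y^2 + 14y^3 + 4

(7y − 4)(2y^2 − 1)

Group as (14y^3 − 7y) + (−8y^2 + 4) = 7y(2y^2 − 1) − 4(2y^2 − 1).
Both groups share the factor (2y^2 − 1).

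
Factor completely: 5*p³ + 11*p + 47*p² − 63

(5*p + 7)*(p + 9)*(p − 1)

Trying the rational-root candidates, p = 1 is a root, giving the factor (p − 1) and quotient 5*p² + 52*p + 63.
The remaining quadratic factors as (p + 9)(5*p + 7).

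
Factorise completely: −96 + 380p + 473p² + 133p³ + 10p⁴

(2p + 3)(5p − 1)(p + 4)(p + 8)

By the rational root theorem, p = −4 is a root, giving the factor (p + 4) and quotient 10p³ + 93p² + 101p − 24.
Next, p = −8 is a root, giving the factor (p + 8) and quotient 10p² + 13p − 3.
The remaining quadratic factors as (2p + 3)(5p − 1).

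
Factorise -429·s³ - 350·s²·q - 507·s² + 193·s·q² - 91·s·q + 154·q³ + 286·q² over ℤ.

-(3·s - 2·q)·(13·s + 11·q)·(11·s + 7·q + 13)

Group: 13·s·(-33·s² + s·q - 39·s + 14·q² + 26·q) + 11·q·(-33·s² + s·q - 39·s + 14·q² + 26·q); both groups contain (-33·s² + s·q - 39·s + 14·q² + 26·q), so (13·s + 11·q) is a factor with cofactor -33·s² + s·q - 39·s + 14·q² + 26·q.
The cofactor groups again: -33·s² + s·q - 39·s + 14·q² + 26·q = -11·s·(3·s - 2·q) + (-7·q - 13)·(3·s - 2·q); both groups contain (3·s - 2·q), giving -(11·s + 7·q + 13)·(3·s - 2·q).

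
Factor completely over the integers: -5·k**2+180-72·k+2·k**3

Among the possible rational roots, k = 6 is a root, so (k-6) is a factor; dividing leaves 2·k**2+7·k-30.
The remaining quadratic factors as (k+6)(2·k-5).

(2·k-5)·(k+6)·(k-6)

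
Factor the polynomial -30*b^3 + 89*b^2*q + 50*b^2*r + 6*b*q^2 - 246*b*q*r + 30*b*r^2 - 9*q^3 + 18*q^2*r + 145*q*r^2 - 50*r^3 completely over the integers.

-(10*b - 3*q - 10*r)*(3*b + q - 5*r)*(b - 3*q + r)

Group: b*(-30*b^2 - b*q + 80*b*r + 3*q^2 - 5*q*r - 50*r^2) + (-3*q + r)*(-30*b^2 - b*q + 80*b*r + 3*q^2 - 5*q*r - 50*r^2); both groups contain (-30*b^2 - b*q + 80*b*r + 3*q^2 - 5*q*r - 50*r^2), so (b - 3*q + r) is a factor with cofactor -30*b^2 - b*q + 80*b*r + 3*q^2 - 5*q*r - 50*r^2.
The cofactor groups again: -30*b^2 - b*q + 80*b*r + 3*q^2 - 5*q*r - 50*r^2 = -3*b*(10*b - 3*q - 10*r) + (-q + 5*r)*(10*b - 3*q - 10*r); both groups contain (10*b - 3*q - 10*r), giving -(3*b + q - 5*r)*(10*b - 3*q - 10*r).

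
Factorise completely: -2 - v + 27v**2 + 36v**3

(3v + 1)(3v + 2)(4v - 1)

Trying the rational-root candidates, v = 1/4 is a root, so (4v - 1) divides it; the quotient is 9v**2 + 9v + 2.
The remaining quadratic factors as (3v + 1)(3v + 2).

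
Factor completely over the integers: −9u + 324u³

Pull out the common factor 9u; 36u² − 1 is a difference of squares.

9u(6u + 1)(6u − 1)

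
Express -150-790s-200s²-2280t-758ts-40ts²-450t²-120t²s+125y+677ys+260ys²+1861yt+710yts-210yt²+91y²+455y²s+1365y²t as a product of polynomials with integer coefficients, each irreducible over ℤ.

(13y-2t-10)(7y+4s+15)(15t+5s+1)

Group: 15t(91y²-14yt+52ys+125y-8ts-30t-40s-150) + (5s+1)(91y²-14yt+52ys+125y-8ts-30t-40s-150); both groups contain (91y²-14yt+52ys+125y-8ts-30t-40s-150), so (15t+5s+1) is a factor with cofactor 91y²-14yt+52ys+125y-8ts-30t-40s-150.
The cofactor groups again: 91y²-14yt+52ys+125y-8ts-30t-40s-150 = 13y(7y+4s+15) + (-2t-10)(7y+4s+15); both groups contain (7y+4s+15), giving (13y-2t-10)(7y+4s+15).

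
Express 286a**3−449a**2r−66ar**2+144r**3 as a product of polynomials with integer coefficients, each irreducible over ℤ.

(11a+6r)(13a−8r)(2a−3r)

Group: 2a(143a**2−10ar−48r**2) − 3r(143a**2−10ar−48r**2); both groups contain (143a**2−10ar−48r**2), so (2a−3r) is a factor with cofactor 143a**2−10ar−48r**2.
The cofactor groups again: 143a**2−10ar−48r**2 = 13a(11a+6r) − 8r(11a+6r); both groups contain (11a+6r), giving (13a−8r)(11a+6r).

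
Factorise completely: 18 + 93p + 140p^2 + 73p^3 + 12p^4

By the rational root theorem, p = −3/4 is a root, giving the factor (4p + 3) and quotient 3p^3 + 16p^2 + 23p + 6.
Then p = −2 is a root, so (p + 2) is a factor; dividing leaves 3p^2 + 10p + 3.
The remaining quadratic factors as (3p + 1)(p + 3).

(3p + 1)(4p + 3)(p + 2)(p + 3)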